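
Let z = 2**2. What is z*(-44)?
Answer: -176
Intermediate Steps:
z = 4
z*(-44) = 4*(-44) = -176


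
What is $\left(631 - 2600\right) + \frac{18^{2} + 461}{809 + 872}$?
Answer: $- \frac{3309104}{1681} \approx -1968.5$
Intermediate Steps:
$\left(631 - 2600\right) + \frac{18^{2} + 461}{809 + 872} = -1969 + \frac{324 + 461}{1681} = -1969 + 785 \cdot \frac{1}{1681} = -1969 + \frac{785}{1681} = - \frac{3309104}{1681}$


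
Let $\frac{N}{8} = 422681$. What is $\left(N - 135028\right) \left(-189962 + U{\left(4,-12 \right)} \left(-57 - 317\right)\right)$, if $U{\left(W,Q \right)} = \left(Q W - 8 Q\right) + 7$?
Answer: $-683475295440$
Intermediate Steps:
$U{\left(W,Q \right)} = 7 - 8 Q + Q W$ ($U{\left(W,Q \right)} = \left(- 8 Q + Q W\right) + 7 = 7 - 8 Q + Q W$)
$N = 3381448$ ($N = 8 \cdot 422681 = 3381448$)
$\left(N - 135028\right) \left(-189962 + U{\left(4,-12 \right)} \left(-57 - 317\right)\right) = \left(3381448 - 135028\right) \left(-189962 + \left(7 - -96 - 48\right) \left(-57 - 317\right)\right) = 3246420 \left(-189962 + \left(7 + 96 - 48\right) \left(-374\right)\right) = 3246420 \left(-189962 + 55 \left(-374\right)\right) = 3246420 \left(-189962 - 20570\right) = 3246420 \left(-210532\right) = -683475295440$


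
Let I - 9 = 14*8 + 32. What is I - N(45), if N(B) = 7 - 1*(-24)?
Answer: 122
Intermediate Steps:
N(B) = 31 (N(B) = 7 + 24 = 31)
I = 153 (I = 9 + (14*8 + 32) = 9 + (112 + 32) = 9 + 144 = 153)
I - N(45) = 153 - 1*31 = 153 - 31 = 122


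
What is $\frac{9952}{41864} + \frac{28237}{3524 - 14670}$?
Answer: $- \frac{133898597}{58327018} \approx -2.2957$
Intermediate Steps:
$\frac{9952}{41864} + \frac{28237}{3524 - 14670} = 9952 \cdot \frac{1}{41864} + \frac{28237}{-11146} = \frac{1244}{5233} + 28237 \left(- \frac{1}{11146}\right) = \frac{1244}{5233} - \frac{28237}{11146} = - \frac{133898597}{58327018}$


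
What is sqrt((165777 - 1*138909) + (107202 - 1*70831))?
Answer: sqrt(63239) ≈ 251.47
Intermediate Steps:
sqrt((165777 - 1*138909) + (107202 - 1*70831)) = sqrt((165777 - 138909) + (107202 - 70831)) = sqrt(26868 + 36371) = sqrt(63239)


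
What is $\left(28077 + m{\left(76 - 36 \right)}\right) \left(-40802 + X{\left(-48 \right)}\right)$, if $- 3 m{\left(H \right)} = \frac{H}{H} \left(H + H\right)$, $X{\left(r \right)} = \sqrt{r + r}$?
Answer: $- \frac{3433529102}{3} + \frac{336604 i \sqrt{6}}{3} \approx -1.1445 \cdot 10^{9} + 2.7484 \cdot 10^{5} i$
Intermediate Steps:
$X{\left(r \right)} = \sqrt{2} \sqrt{r}$ ($X{\left(r \right)} = \sqrt{2 r} = \sqrt{2} \sqrt{r}$)
$m{\left(H \right)} = - \frac{2 H}{3}$ ($m{\left(H \right)} = - \frac{\frac{H}{H} \left(H + H\right)}{3} = - \frac{1 \cdot 2 H}{3} = - \frac{2 H}{3}$)
$\left(28077 + m{\left(76 - 36 \right)}\right) \left(-40802 + X{\left(-48 \right)}\right) = \left(28077 - \frac{2 \left(76 - 36\right)}{3}\right) \left(-40802 + \sqrt{2} \sqrt{-48}\right) = \left(28077 - \frac{2 \left(76 - 36\right)}{3}\right) \left(-40802 + \sqrt{2} \cdot 4 i \sqrt{3}\right) = \left(28077 - \frac{80}{3}\right) \left(-40802 + 4 i \sqrt{6}\right) = \frac{84151 \left(-40802 + 4 i \sqrt{6}\right)}{3} = - \frac{3433529102}{3} + \frac{336604 i \sqrt{6}}{3}$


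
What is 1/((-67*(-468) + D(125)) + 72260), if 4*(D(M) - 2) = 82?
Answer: 2/207277 ≈ 9.6489e-6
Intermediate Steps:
D(M) = 45/2 (D(M) = 2 + (¼)*82 = 2 + 41/2 = 45/2)
1/((-67*(-468) + D(125)) + 72260) = 1/((-67*(-468) + 45/2) + 72260) = 1/((31356 + 45/2) + 72260) = 1/(62757/2 + 72260) = 1/(207277/2) = 2/207277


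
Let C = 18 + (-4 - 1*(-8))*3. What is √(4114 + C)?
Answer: 4*√259 ≈ 64.374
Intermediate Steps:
C = 30 (C = 18 + (-4 + 8)*3 = 18 + 4*3 = 18 + 12 = 30)
√(4114 + C) = √(4114 + 30) = √4144 = 4*√259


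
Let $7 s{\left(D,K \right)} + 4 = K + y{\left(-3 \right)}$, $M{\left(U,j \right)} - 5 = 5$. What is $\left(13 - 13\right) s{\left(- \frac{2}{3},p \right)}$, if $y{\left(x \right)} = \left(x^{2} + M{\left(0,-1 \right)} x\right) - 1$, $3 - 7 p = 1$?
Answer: $0$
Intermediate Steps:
$p = \frac{2}{7}$ ($p = \frac{3}{7} - \frac{1}{7} = \frac{2}{7} \approx 0.28571$)
$M{\left(U,j \right)} = 10$ ($M{\left(U,j \right)} = 5 + 5 = 10$)
$y{\left(x \right)} = -1 + x^{2} + 10 x$ ($y{\left(x \right)} = \left(x^{2} + 10 x\right) - 1 = -1 + x^{2} + 10 x$)
$s{\left(D,K \right)} = - \frac{26}{7} + \frac{K}{7}$ ($s{\left(D,K \right)} = - \frac{4}{7} + \frac{K + \left(-1 + \left(-3\right)^{2} + 10 \left(-3\right)\right)}{7} = - \frac{4}{7} + \frac{K - 22}{7} = - \frac{4}{7} + \frac{-22 + K}{7} = - \frac{4}{7} + \left(- \frac{22}{7} + \frac{K}{7}\right) = - \frac{26}{7} + \frac{K}{7}$)
$\left(13 - 13\right) s{\left(- \frac{2}{3},p \right)} = \left(13 - 13\right) \left(- \frac{26}{7} + \frac{1}{7} \cdot \frac{2}{7}\right) = 0 \left(- \frac{26}{7} + \frac{2}{49}\right) = 0 \left(- \frac{180}{49}\right) = 0$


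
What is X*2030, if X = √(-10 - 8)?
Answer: 6090*I*√2 ≈ 8612.6*I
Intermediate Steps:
X = 3*I*√2 (X = √(-18) = 3*I*√2 ≈ 4.2426*I)
X*2030 = (3*I*√2)*2030 = 6090*I*√2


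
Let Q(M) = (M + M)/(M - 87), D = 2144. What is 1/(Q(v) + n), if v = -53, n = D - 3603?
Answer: -70/102077 ≈ -0.00068576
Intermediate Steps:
n = -1459 (n = 2144 - 3603 = -1459)
Q(M) = 2*M/(-87 + M) (Q(M) = (2*M)/(-87 + M) = 2*M/(-87 + M))
1/(Q(v) + n) = 1/(2*(-53)/(-87 - 53) - 1459) = 1/(2*(-53)/(-140) - 1459) = 1/(2*(-53)*(-1/140) - 1459) = 1/(53/70 - 1459) = 1/(-102077/70) = -70/102077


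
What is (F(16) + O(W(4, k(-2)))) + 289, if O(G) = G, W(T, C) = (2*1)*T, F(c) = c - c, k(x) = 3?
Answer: 297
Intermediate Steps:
F(c) = 0
W(T, C) = 2*T
(F(16) + O(W(4, k(-2)))) + 289 = (0 + 2*4) + 289 = (0 + 8) + 289 = 8 + 289 = 297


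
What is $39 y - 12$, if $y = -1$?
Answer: $-51$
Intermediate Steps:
$39 y - 12 = 39 \left(-1\right) - 12 = -39 - 12 = -51$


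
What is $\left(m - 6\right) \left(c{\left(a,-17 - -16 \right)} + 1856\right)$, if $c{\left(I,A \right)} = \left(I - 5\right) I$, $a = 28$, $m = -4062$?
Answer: $-10170000$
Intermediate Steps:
$c{\left(I,A \right)} = I \left(-5 + I\right)$ ($c{\left(I,A \right)} = \left(-5 + I\right) I = I \left(-5 + I\right)$)
$\left(m - 6\right) \left(c{\left(a,-17 - -16 \right)} + 1856\right) = \left(-4062 - 6\right) \left(28 \left(-5 + 28\right) + 1856\right) = - 4068 \left(28 \cdot 23 + 1856\right) = - 4068 \left(644 + 1856\right) = \left(-4068\right) 2500 = -10170000$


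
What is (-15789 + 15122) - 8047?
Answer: -8714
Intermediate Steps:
(-15789 + 15122) - 8047 = -667 - 8047 = -8714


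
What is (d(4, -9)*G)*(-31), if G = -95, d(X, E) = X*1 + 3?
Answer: 20615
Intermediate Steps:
d(X, E) = 3 + X (d(X, E) = X + 3 = 3 + X)
(d(4, -9)*G)*(-31) = ((3 + 4)*(-95))*(-31) = (7*(-95))*(-31) = -665*(-31) = 20615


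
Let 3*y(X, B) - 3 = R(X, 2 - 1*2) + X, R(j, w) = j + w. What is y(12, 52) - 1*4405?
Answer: -4396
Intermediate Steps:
y(X, B) = 1 + 2*X/3 (y(X, B) = 1 + ((X + (2 - 1*2)) + X)/3 = 1 + ((X + (2 - 2)) + X)/3 = 1 + ((X + 0) + X)/3 = 1 + (X + X)/3 = 1 + (2*X)/3 = 1 + 2*X/3)
y(12, 52) - 1*4405 = (1 + (⅔)*12) - 1*4405 = (1 + 8) - 4405 = 9 - 4405 = -4396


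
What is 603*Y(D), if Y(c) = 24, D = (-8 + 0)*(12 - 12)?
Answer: 14472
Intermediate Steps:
D = 0 (D = -8*0 = 0)
603*Y(D) = 603*24 = 14472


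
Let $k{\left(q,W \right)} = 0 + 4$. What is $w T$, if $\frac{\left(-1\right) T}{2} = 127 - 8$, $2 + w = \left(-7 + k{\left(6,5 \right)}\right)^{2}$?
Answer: $-1666$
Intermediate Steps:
$k{\left(q,W \right)} = 4$
$w = 7$ ($w = -2 + \left(-7 + 4\right)^{2} = -2 + \left(-3\right)^{2} = -2 + 9 = 7$)
$T = -238$ ($T = - 2 \left(127 - 8\right) = \left(-2\right) 119 = -238$)
$w T = 7 \left(-238\right) = -1666$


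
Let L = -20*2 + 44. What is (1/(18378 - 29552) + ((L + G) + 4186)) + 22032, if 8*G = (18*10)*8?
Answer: 295015947/11174 ≈ 26402.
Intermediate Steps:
G = 180 (G = ((18*10)*8)/8 = (180*8)/8 = (⅛)*1440 = 180)
L = 4 (L = -40 + 44 = 4)
(1/(18378 - 29552) + ((L + G) + 4186)) + 22032 = (1/(18378 - 29552) + ((4 + 180) + 4186)) + 22032 = (1/(-11174) + (184 + 4186)) + 22032 = (-1/11174 + 4370) + 22032 = 48830379/11174 + 22032 = 295015947/11174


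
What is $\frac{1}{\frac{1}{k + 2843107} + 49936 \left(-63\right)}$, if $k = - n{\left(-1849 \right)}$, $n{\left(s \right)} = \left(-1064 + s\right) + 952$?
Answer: $- \frac{2845068}{8950492885823} \approx -3.1787 \cdot 10^{-7}$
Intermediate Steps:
$n{\left(s \right)} = -112 + s$
$k = 1961$ ($k = - (-112 - 1849) = \left(-1\right) \left(-1961\right) = 1961$)
$\frac{1}{\frac{1}{k + 2843107} + 49936 \left(-63\right)} = \frac{1}{\frac{1}{1961 + 2843107} + 49936 \left(-63\right)} = \frac{1}{\frac{1}{2845068} - 3145968} = \frac{1}{- \frac{8950492885823}{2845068}} = - \frac{2845068}{8950492885823}$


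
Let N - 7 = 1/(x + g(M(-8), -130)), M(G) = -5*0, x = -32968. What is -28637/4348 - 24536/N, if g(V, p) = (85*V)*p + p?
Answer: -3537613075089/1007366380 ≈ -3511.7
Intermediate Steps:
M(G) = 0
g(V, p) = p + 85*V*p (g(V, p) = 85*V*p + p = p + 85*V*p)
N = 231685/33098 (N = 7 + 1/(-32968 - 130*(1 + 85*0)) = 7 + 1/(-32968 - 130*(1 + 0)) = 7 + 1/(-32968 - 130*1) = 7 + 1/(-32968 - 130) = 7 + 1/(-33098) = 7 - 1/33098 = 231685/33098 ≈ 7.0000)
-28637/4348 - 24536/N = -28637/4348 - 24536/231685/33098 = -28637*1/4348 - 24536*33098/231685 = -28637/4348 - 812092528/231685 = -3537613075089/1007366380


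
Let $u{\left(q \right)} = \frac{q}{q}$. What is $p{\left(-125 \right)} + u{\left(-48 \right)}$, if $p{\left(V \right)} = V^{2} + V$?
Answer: $15501$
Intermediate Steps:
$p{\left(V \right)} = V + V^{2}$
$u{\left(q \right)} = 1$
$p{\left(-125 \right)} + u{\left(-48 \right)} = - 125 \left(1 - 125\right) + 1 = \left(-125\right) \left(-124\right) + 1 = 15500 + 1 = 15501$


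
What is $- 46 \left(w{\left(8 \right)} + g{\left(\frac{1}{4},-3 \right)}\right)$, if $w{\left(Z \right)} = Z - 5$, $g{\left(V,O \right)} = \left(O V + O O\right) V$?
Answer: $- \frac{1863}{8} \approx -232.88$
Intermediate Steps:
$g{\left(V,O \right)} = V \left(O^{2} + O V\right)$ ($g{\left(V,O \right)} = \left(O V + O^{2}\right) V = \left(O^{2} + O V\right) V = V \left(O^{2} + O V\right)$)
$w{\left(Z \right)} = -5 + Z$ ($w{\left(Z \right)} = Z - 5 = -5 + Z$)
$- 46 \left(w{\left(8 \right)} + g{\left(\frac{1}{4},-3 \right)}\right) = - 46 \left(\left(-5 + 8\right) - \frac{3 \left(-3 + \frac{1}{4}\right)}{4}\right) = - 46 \left(3 - \frac{3 \left(-3 + \frac{1}{4}\right)}{4}\right) = - 46 \left(3 - \frac{3}{4} \left(- \frac{11}{4}\right)\right) = - 46 \left(3 + \frac{33}{16}\right) = \left(-46\right) \frac{81}{16} = - \frac{1863}{8}$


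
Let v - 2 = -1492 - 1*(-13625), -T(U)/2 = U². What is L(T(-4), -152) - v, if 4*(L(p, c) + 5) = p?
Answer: -12148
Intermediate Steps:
T(U) = -2*U²
L(p, c) = -5 + p/4
v = 12135 (v = 2 + (-1492 - 1*(-13625)) = 2 + (-1492 + 13625) = 2 + 12133 = 12135)
L(T(-4), -152) - v = (-5 + (-2*(-4)²)/4) - 1*12135 = (-5 + (-2*16)/4) - 12135 = (-5 + (¼)*(-32)) - 12135 = (-5 - 8) - 12135 = -13 - 12135 = -12148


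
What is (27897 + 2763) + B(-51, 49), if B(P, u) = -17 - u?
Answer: 30594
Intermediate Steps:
(27897 + 2763) + B(-51, 49) = (27897 + 2763) + (-17 - 1*49) = 30660 + (-17 - 49) = 30660 - 66 = 30594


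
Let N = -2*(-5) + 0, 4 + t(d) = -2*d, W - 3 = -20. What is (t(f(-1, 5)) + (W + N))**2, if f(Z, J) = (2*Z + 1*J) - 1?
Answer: 225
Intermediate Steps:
W = -17 (W = 3 - 20 = -17)
f(Z, J) = -1 + J + 2*Z (f(Z, J) = (2*Z + J) - 1 = (J + 2*Z) - 1 = -1 + J + 2*Z)
t(d) = -4 - 2*d
N = 10 (N = 10 + 0 = 10)
(t(f(-1, 5)) + (W + N))**2 = ((-4 - 2*(-1 + 5 + 2*(-1))) + (-17 + 10))**2 = ((-4 - 2*(-1 + 5 - 2)) - 7)**2 = ((-4 - 2*2) - 7)**2 = ((-4 - 4) - 7)**2 = (-8 - 7)**2 = (-15)**2 = 225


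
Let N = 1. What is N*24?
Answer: 24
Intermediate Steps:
N*24 = 1*24 = 24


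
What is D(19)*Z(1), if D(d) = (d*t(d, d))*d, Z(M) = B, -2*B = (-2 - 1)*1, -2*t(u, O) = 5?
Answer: -5415/4 ≈ -1353.8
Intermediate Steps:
t(u, O) = -5/2 (t(u, O) = -½*5 = -5/2)
B = 3/2 (B = -(-2 - 1)/2 = -(-3)/2 = -½*(-3) = 3/2 ≈ 1.5000)
Z(M) = 3/2
D(d) = -5*d²/2 (D(d) = (d*(-5/2))*d = (-5*d/2)*d = -5*d²/2)
D(19)*Z(1) = -5/2*19²*(3/2) = -5/2*361*(3/2) = -1805/2*3/2 = -5415/4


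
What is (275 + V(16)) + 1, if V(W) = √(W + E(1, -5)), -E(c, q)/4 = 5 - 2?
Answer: 278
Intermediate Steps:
E(c, q) = -12 (E(c, q) = -4*(5 - 2) = -4*3 = -12)
V(W) = √(-12 + W) (V(W) = √(W - 12) = √(-12 + W))
(275 + V(16)) + 1 = (275 + √(-12 + 16)) + 1 = (275 + √4) + 1 = (275 + 2) + 1 = 277 + 1 = 278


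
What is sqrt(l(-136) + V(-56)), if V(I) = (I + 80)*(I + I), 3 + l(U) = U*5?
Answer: I*sqrt(3371) ≈ 58.06*I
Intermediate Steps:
l(U) = -3 + 5*U (l(U) = -3 + U*5 = -3 + 5*U)
V(I) = 2*I*(80 + I) (V(I) = (80 + I)*(2*I) = 2*I*(80 + I))
sqrt(l(-136) + V(-56)) = sqrt((-3 + 5*(-136)) + 2*(-56)*(80 - 56)) = sqrt((-3 - 680) + 2*(-56)*24) = sqrt(-683 - 2688) = sqrt(-3371) = I*sqrt(3371)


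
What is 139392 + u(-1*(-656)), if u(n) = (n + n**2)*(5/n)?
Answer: 142677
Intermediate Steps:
u(n) = 5*(n + n**2)/n
139392 + u(-1*(-656)) = 139392 + (5 + 5*(-1*(-656))) = 139392 + (5 + 5*656) = 139392 + (5 + 3280) = 139392 + 3285 = 142677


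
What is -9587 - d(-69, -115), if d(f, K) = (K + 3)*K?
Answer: -22467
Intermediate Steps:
d(f, K) = K*(3 + K) (d(f, K) = (3 + K)*K = K*(3 + K))
-9587 - d(-69, -115) = -9587 - (-115)*(3 - 115) = -9587 - (-115)*(-112) = -9587 - 1*12880 = -9587 - 12880 = -22467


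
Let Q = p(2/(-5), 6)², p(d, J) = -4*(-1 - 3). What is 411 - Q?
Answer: 155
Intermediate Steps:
p(d, J) = 16 (p(d, J) = -4*(-4) = 16)
Q = 256 (Q = 16² = 256)
411 - Q = 411 - 1*256 = 411 - 256 = 155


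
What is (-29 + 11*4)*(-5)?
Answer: -75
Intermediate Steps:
(-29 + 11*4)*(-5) = (-29 + 44)*(-5) = 15*(-5) = -75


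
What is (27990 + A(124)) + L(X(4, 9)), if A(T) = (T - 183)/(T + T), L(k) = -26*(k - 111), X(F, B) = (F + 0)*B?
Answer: 7425061/248 ≈ 29940.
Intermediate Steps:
X(F, B) = B*F (X(F, B) = F*B = B*F)
L(k) = 2886 - 26*k (L(k) = -26*(-111 + k) = 2886 - 26*k)
A(T) = (-183 + T)/(2*T) (A(T) = (-183 + T)/((2*T)) = (-183 + T)*(1/(2*T)) = (-183 + T)/(2*T))
(27990 + A(124)) + L(X(4, 9)) = (27990 + (½)*(-183 + 124)/124) + (2886 - 234*4) = (27990 + (½)*(1/124)*(-59)) + (2886 - 26*36) = (27990 - 59/248) + (2886 - 936) = 6941461/248 + 1950 = 7425061/248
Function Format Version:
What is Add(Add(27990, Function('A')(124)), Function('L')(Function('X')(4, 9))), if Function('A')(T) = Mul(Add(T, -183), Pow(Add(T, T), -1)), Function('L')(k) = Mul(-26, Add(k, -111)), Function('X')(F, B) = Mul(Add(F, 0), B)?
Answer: Rational(7425061, 248) ≈ 29940.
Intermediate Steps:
Function('X')(F, B) = Mul(B, F) (Function('X')(F, B) = Mul(F, B) = Mul(B, F))
Function('L')(k) = Add(2886, Mul(-26, k)) (Function('L')(k) = Mul(-26, Add(-111, k)) = Add(2886, Mul(-26, k)))
Function('A')(T) = Mul(Rational(1, 2), Pow(T, -1), Add(-183, T)) (Function('A')(T) = Mul(Add(-183, T), Pow(Mul(2, T), -1)) = Mul(Add(-183, T), Mul(Rational(1, 2), Pow(T, -1))) = Mul(Rational(1, 2), Pow(T, -1), Add(-183, T)))
Add(Add(27990, Function('A')(124)), Function('L')(Function('X')(4, 9))) = Add(Add(27990, Mul(Rational(1, 2), Pow(124, -1), Add(-183, 124))), Add(2886, Mul(-26, Mul(9, 4)))) = Add(Add(27990, Mul(Rational(1, 2), Rational(1, 124), -59)), Add(2886, Mul(-26, 36))) = Add(Add(27990, Rational(-59, 248)), Add(2886, -936)) = Add(Rational(6941461, 248), 1950) = Rational(7425061, 248)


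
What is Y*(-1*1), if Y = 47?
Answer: -47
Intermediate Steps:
Y*(-1*1) = 47*(-1*1) = 47*(-1) = -47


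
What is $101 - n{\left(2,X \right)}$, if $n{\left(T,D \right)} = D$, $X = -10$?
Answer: $111$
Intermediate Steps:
$101 - n{\left(2,X \right)} = 101 - -10 = 101 + 10 = 111$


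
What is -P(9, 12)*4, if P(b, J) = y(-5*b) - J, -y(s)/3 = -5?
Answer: -12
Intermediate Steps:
y(s) = 15 (y(s) = -3*(-5) = 15)
P(b, J) = 15 - J
-P(9, 12)*4 = -(15 - 1*12)*4 = -(15 - 12)*4 = -1*3*4 = -3*4 = -12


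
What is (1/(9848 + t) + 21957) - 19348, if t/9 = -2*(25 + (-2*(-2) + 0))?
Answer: 24331535/9326 ≈ 2609.0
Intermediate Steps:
t = -522 (t = 9*(-2*(25 + (-2*(-2) + 0))) = 9*(-2*(25 + (4 + 0))) = 9*(-2*(25 + 4)) = 9*(-2*29) = 9*(-58) = -522)
(1/(9848 + t) + 21957) - 19348 = (1/(9848 - 522) + 21957) - 19348 = (1/9326 + 21957) - 19348 = 204770983/9326 - 19348 = 24331535/9326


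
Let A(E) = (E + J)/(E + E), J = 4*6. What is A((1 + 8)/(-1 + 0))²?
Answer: 25/36 ≈ 0.69444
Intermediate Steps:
J = 24
A(E) = (24 + E)/(2*E) (A(E) = (E + 24)/(E + E) = (24 + E)/((2*E)) = (24 + E)*(1/(2*E)) = (24 + E)/(2*E))
A((1 + 8)/(-1 + 0))² = ((24 + (1 + 8)/(-1 + 0))/(2*(((1 + 8)/(-1 + 0)))))² = ((24 + 9/(-1))/(2*((9/(-1)))))² = ((24 + 9*(-1))/(2*((9*(-1)))))² = ((½)*(24 - 9)/(-9))² = ((½)*(-⅑)*15)² = (-⅚)² = 25/36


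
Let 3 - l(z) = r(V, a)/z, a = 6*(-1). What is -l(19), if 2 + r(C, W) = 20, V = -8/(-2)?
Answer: -39/19 ≈ -2.0526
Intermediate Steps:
a = -6
V = 4 (V = -8*(-½) = 4)
r(C, W) = 18 (r(C, W) = -2 + 20 = 18)
l(z) = 3 - 18/z
-l(19) = -(3 - 18/19) = -1*39/19 = -39/19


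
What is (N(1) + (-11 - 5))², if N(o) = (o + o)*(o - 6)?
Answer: 676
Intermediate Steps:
N(o) = 2*o*(-6 + o) (N(o) = (2*o)*(-6 + o) = 2*o*(-6 + o))
(N(1) + (-11 - 5))² = (2*1*(-6 + 1) + (-11 - 5))² = (2*1*(-5) - 16)² = (-10 - 16)² = (-26)² = 676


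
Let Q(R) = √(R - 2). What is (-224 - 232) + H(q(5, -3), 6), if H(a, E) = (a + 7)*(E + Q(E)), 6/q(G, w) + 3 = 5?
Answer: -376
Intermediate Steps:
Q(R) = √(-2 + R)
q(G, w) = 3 (q(G, w) = 6/(-3 + 5) = 6/2 = 6*(½) = 3)
H(a, E) = (7 + a)*(E + √(-2 + E)) (H(a, E) = (a + 7)*(E + √(-2 + E)) = (7 + a)*(E + √(-2 + E)))
(-224 - 232) + H(q(5, -3), 6) = (-224 - 232) + (7*6 + 7*√(-2 + 6) + 6*3 + 3*√(-2 + 6)) = -456 + (42 + 7*√4 + 18 + 3*√4) = -456 + (42 + 7*2 + 18 + 3*2) = -456 + (42 + 14 + 18 + 6) = -456 + 80 = -376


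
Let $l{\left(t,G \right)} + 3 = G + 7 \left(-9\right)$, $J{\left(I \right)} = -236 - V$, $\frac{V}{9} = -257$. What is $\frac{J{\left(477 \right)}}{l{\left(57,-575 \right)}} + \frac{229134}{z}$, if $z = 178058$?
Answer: $- \frac{111475786}{57067589} \approx -1.9534$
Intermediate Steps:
$V = -2313$ ($V = 9 \left(-257\right) = -2313$)
$J{\left(I \right)} = 2077$ ($J{\left(I \right)} = -236 - -2313 = -236 + 2313 = 2077$)
$l{\left(t,G \right)} = -66 + G$ ($l{\left(t,G \right)} = -3 + \left(G + 7 \left(-9\right)\right) = -3 + \left(G - 63\right) = -3 + \left(-63 + G\right) = -66 + G$)
$\frac{J{\left(477 \right)}}{l{\left(57,-575 \right)}} + \frac{229134}{z} = \frac{2077}{-66 - 575} + \frac{229134}{178058} = \frac{2077}{-641} + 229134 \cdot \frac{1}{178058} = 2077 \left(- \frac{1}{641}\right) + \frac{114567}{89029} = - \frac{2077}{641} + \frac{114567}{89029} = - \frac{111475786}{57067589}$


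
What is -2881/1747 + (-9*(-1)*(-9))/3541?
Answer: -10343128/6186127 ≈ -1.6720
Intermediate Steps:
-2881/1747 + (-9*(-1)*(-9))/3541 = -2881*1/1747 + (9*(-9))*(1/3541) = -2881/1747 - 81*1/3541 = -2881/1747 - 81/3541 = -10343128/6186127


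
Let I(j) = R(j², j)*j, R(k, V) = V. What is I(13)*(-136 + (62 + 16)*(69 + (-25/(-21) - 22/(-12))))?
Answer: 6485037/7 ≈ 9.2643e+5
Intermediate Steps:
I(j) = j² (I(j) = j*j = j²)
I(13)*(-136 + (62 + 16)*(69 + (-25/(-21) - 22/(-12)))) = 13²*(-136 + (62 + 16)*(69 + (-25/(-21) - 22/(-12)))) = 169*(-136 + 78*(69 + (-25*(-1/21) - 22*(-1/12)))) = 169*(-136 + 78*(69 + (25/21 + 11/6))) = 169*(-136 + 78*(69 + 127/42)) = 169*(-136 + 78*(3025/42)) = 169*(-136 + 39325/7) = 169*(38373/7) = 6485037/7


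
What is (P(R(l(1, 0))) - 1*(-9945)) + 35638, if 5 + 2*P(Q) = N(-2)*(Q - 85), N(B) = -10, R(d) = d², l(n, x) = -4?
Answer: 91851/2 ≈ 45926.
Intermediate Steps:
P(Q) = 845/2 - 5*Q (P(Q) = -5/2 + (-10*(Q - 85))/2 = -5/2 + (-10*(-85 + Q))/2 = -5/2 + (850 - 10*Q)/2 = -5/2 + (425 - 5*Q) = 845/2 - 5*Q)
(P(R(l(1, 0))) - 1*(-9945)) + 35638 = ((845/2 - 5*(-4)²) - 1*(-9945)) + 35638 = ((845/2 - 5*16) + 9945) + 35638 = ((845/2 - 80) + 9945) + 35638 = (685/2 + 9945) + 35638 = 20575/2 + 35638 = 91851/2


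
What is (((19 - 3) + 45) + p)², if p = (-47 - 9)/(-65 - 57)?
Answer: 14055001/3721 ≈ 3777.2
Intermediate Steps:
p = 28/61 (p = -56/(-122) = -56*(-1/122) = 28/61 ≈ 0.45902)
(((19 - 3) + 45) + p)² = (((19 - 3) + 45) + 28/61)² = ((16 + 45) + 28/61)² = (61 + 28/61)² = (3749/61)² = 14055001/3721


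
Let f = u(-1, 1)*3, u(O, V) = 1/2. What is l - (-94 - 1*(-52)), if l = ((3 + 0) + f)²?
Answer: 249/4 ≈ 62.250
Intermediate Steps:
u(O, V) = ½
f = 3/2 (f = (½)*3 = 3/2 ≈ 1.5000)
l = 81/4 (l = ((3 + 0) + 3/2)² = (3 + 3/2)² = (9/2)² = 81/4 ≈ 20.250)
l - (-94 - 1*(-52)) = 81/4 - (-94 - 1*(-52)) = 81/4 - (-94 + 52) = 81/4 - 1*(-42) = 81/4 + 42 = 249/4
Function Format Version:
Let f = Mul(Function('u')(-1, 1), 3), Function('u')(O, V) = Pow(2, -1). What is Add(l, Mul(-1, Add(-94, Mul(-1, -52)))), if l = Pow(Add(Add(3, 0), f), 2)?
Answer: Rational(249, 4) ≈ 62.250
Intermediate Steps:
Function('u')(O, V) = Rational(1, 2)
f = Rational(3, 2) (f = Mul(Rational(1, 2), 3) = Rational(3, 2) ≈ 1.5000)
l = Rational(81, 4) (l = Pow(Add(Add(3, 0), Rational(3, 2)), 2) = Pow(Add(3, Rational(3, 2)), 2) = Pow(Rational(9, 2), 2) = Rational(81, 4) ≈ 20.250)
Add(l, Mul(-1, Add(-94, Mul(-1, -52)))) = Add(Rational(81, 4), Mul(-1, Add(-94, Mul(-1, -52)))) = Add(Rational(81, 4), Mul(-1, Add(-94, 52))) = Add(Rational(81, 4), Mul(-1, -42)) = Add(Rational(81, 4), 42) = Rational(249, 4)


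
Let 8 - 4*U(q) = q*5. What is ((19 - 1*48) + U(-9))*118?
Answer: -3717/2 ≈ -1858.5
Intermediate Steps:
U(q) = 2 - 5*q/4 (U(q) = 2 - q*5/4 = 2 - 5*q/4)
((19 - 1*48) + U(-9))*118 = ((19 - 1*48) + (2 - 5/4*(-9)))*118 = ((19 - 48) + (2 + 45/4))*118 = (-29 + 53/4)*118 = -63/4*118 = -3717/2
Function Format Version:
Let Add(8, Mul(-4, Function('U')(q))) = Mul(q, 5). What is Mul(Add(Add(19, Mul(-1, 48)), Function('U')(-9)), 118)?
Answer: Rational(-3717, 2) ≈ -1858.5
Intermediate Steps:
Function('U')(q) = Add(2, Mul(Rational(-5, 4), q)) (Function('U')(q) = Add(2, Mul(Rational(-1, 4), Mul(q, 5))) = Add(2, Mul(Rational(-1, 4), Mul(5, q))) = Add(2, Mul(Rational(-5, 4), q)))
Mul(Add(Add(19, Mul(-1, 48)), Function('U')(-9)), 118) = Mul(Add(Add(19, Mul(-1, 48)), Add(2, Mul(Rational(-5, 4), -9))), 118) = Mul(Add(Add(19, -48), Add(2, Rational(45, 4))), 118) = Mul(Add(-29, Rational(53, 4)), 118) = Mul(Rational(-63, 4), 118) = Rational(-3717, 2)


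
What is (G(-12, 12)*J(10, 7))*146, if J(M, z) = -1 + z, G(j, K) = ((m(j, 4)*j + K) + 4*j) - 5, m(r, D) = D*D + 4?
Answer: -246156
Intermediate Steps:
m(r, D) = 4 + D² (m(r, D) = D² + 4 = 4 + D²)
G(j, K) = -5 + K + 24*j (G(j, K) = (((4 + 4²)*j + K) + 4*j) - 5 = (((4 + 16)*j + K) + 4*j) - 5 = ((20*j + K) + 4*j) - 5 = ((K + 20*j) + 4*j) - 5 = (K + 24*j) - 5 = -5 + K + 24*j)
(G(-12, 12)*J(10, 7))*146 = ((-5 + 12 + 24*(-12))*(-1 + 7))*146 = ((-5 + 12 - 288)*6)*146 = -281*6*146 = -1686*146 = -246156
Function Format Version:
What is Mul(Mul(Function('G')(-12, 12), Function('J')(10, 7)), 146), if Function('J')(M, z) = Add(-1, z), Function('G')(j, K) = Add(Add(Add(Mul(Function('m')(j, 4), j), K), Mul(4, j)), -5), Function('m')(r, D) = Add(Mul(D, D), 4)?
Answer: -246156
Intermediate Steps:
Function('m')(r, D) = Add(4, Pow(D, 2)) (Function('m')(r, D) = Add(Pow(D, 2), 4) = Add(4, Pow(D, 2)))
Function('G')(j, K) = Add(-5, K, Mul(24, j)) (Function('G')(j, K) = Add(Add(Add(Mul(Add(4, Pow(4, 2)), j), K), Mul(4, j)), -5) = Add(Add(Add(Mul(Add(4, 16), j), K), Mul(4, j)), -5) = Add(Add(Add(Mul(20, j), K), Mul(4, j)), -5) = Add(Add(Add(K, Mul(20, j)), Mul(4, j)), -5) = Add(Add(K, Mul(24, j)), -5) = Add(-5, K, Mul(24, j)))
Mul(Mul(Function('G')(-12, 12), Function('J')(10, 7)), 146) = Mul(Mul(Add(-5, 12, Mul(24, -12)), Add(-1, 7)), 146) = Mul(Mul(Add(-5, 12, -288), 6), 146) = Mul(Mul(-281, 6), 146) = Mul(-1686, 146) = -246156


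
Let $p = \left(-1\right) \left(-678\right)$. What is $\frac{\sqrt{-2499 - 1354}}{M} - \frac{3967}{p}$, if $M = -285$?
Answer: $- \frac{3967}{678} - \frac{i \sqrt{3853}}{285} \approx -5.851 - 0.2178 i$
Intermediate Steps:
$p = 678$
$\frac{\sqrt{-2499 - 1354}}{M} - \frac{3967}{p} = \frac{\sqrt{-2499 - 1354}}{-285} - \frac{3967}{678} = \sqrt{-3853} \left(- \frac{1}{285}\right) - \frac{3967}{678} = i \sqrt{3853} \left(- \frac{1}{285}\right) - \frac{3967}{678} = - \frac{i \sqrt{3853}}{285} - \frac{3967}{678} = - \frac{3967}{678} - \frac{i \sqrt{3853}}{285}$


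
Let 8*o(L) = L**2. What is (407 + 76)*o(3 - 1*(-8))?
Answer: 58443/8 ≈ 7305.4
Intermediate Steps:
o(L) = L**2/8
(407 + 76)*o(3 - 1*(-8)) = (407 + 76)*((3 - 1*(-8))**2/8) = 483*((3 + 8)**2/8) = 483*((1/8)*11**2) = 483*((1/8)*121) = 483*(121/8) = 58443/8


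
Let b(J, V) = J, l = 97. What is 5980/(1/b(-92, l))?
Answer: -550160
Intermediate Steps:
5980/(1/b(-92, l)) = 5980/(1/(-92)) = 5980/(-1/92) = 5980*(-92) = -550160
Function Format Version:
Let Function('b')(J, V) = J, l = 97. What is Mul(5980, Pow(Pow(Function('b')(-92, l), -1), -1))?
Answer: -550160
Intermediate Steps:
Mul(5980, Pow(Pow(Function('b')(-92, l), -1), -1)) = Mul(5980, Pow(Pow(-92, -1), -1)) = Mul(5980, Pow(Rational(-1, 92), -1)) = Mul(5980, -92) = -550160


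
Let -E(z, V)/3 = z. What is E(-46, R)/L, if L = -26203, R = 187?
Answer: -138/26203 ≈ -0.0052666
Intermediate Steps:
E(z, V) = -3*z
E(-46, R)/L = -3*(-46)/(-26203) = 138*(-1/26203) = -138/26203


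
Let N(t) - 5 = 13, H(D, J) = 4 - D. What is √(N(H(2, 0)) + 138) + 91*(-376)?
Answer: -34216 + 2*√39 ≈ -34204.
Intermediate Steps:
N(t) = 18 (N(t) = 5 + 13 = 18)
√(N(H(2, 0)) + 138) + 91*(-376) = √(18 + 138) + 91*(-376) = √156 - 34216 = 2*√39 - 34216 = -34216 + 2*√39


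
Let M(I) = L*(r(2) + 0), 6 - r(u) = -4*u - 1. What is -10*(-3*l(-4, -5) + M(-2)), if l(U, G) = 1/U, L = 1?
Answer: -315/2 ≈ -157.50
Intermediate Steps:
r(u) = 7 + 4*u (r(u) = 6 - (-4*u - 1) = 6 - (-1 - 4*u) = 6 + (1 + 4*u) = 7 + 4*u)
M(I) = 15 (M(I) = 1*((7 + 4*2) + 0) = 1*((7 + 8) + 0) = 1*(15 + 0) = 1*15 = 15)
-10*(-3*l(-4, -5) + M(-2)) = -10*(-3/(-4) + 15) = -10*(-3*(-1/4) + 15) = -10*(3/4 + 15) = -10*63/4 = -315/2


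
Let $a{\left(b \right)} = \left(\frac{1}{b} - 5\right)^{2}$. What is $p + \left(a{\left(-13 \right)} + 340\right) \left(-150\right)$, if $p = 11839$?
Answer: $- \frac{7271609}{169} \approx -43027.0$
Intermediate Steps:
$a{\left(b \right)} = \left(-5 + \frac{1}{b}\right)^{2}$
$p + \left(a{\left(-13 \right)} + 340\right) \left(-150\right) = 11839 + \left(\frac{\left(-1 + 5 \left(-13\right)\right)^{2}}{169} + 340\right) \left(-150\right) = 11839 + \left(\frac{\left(-1 - 65\right)^{2}}{169} + 340\right) \left(-150\right) = 11839 + \left(\frac{\left(-66\right)^{2}}{169} + 340\right) \left(-150\right) = 11839 + \left(\frac{1}{169} \cdot 4356 + 340\right) \left(-150\right) = 11839 + \left(\frac{4356}{169} + 340\right) \left(-150\right) = 11839 + \frac{61816}{169} \left(-150\right) = 11839 - \frac{9272400}{169} = - \frac{7271609}{169}$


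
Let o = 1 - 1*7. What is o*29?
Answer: -174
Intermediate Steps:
o = -6 (o = 1 - 7 = -6)
o*29 = -6*29 = -174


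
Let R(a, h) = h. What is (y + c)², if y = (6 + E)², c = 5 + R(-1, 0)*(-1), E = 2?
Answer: 4761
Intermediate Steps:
c = 5 (c = 5 + 0*(-1) = 5 + 0 = 5)
y = 64 (y = (6 + 2)² = 8² = 64)
(y + c)² = (64 + 5)² = 69² = 4761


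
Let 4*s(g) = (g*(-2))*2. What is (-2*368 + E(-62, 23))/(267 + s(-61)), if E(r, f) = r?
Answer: -399/164 ≈ -2.4329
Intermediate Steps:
s(g) = -g (s(g) = ((g*(-2))*2)/4 = (-2*g*2)/4 = (-4*g)/4 = -g)
(-2*368 + E(-62, 23))/(267 + s(-61)) = (-2*368 - 62)/(267 - 1*(-61)) = (-736 - 62)/(267 + 61) = -798/328 = -798*1/328 = -399/164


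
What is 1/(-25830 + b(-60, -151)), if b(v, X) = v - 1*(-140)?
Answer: -1/25750 ≈ -3.8835e-5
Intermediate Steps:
b(v, X) = 140 + v (b(v, X) = v + 140 = 140 + v)
1/(-25830 + b(-60, -151)) = 1/(-25830 + (140 - 60)) = 1/(-25830 + 80) = 1/(-25750) = -1/25750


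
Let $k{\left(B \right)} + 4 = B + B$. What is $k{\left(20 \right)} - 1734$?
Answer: $-1698$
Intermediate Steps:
$k{\left(B \right)} = -4 + 2 B$ ($k{\left(B \right)} = -4 + \left(B + B\right) = -4 + 2 B$)
$k{\left(20 \right)} - 1734 = \left(-4 + 2 \cdot 20\right) - 1734 = \left(-4 + 40\right) - 1734 = 36 - 1734 = -1698$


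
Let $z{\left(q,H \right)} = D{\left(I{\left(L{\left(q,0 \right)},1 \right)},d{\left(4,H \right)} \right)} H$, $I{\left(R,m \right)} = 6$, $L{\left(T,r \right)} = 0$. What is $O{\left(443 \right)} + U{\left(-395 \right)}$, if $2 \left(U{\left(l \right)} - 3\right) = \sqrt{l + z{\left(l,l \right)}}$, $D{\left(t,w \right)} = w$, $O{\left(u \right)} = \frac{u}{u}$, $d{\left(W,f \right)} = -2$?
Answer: $4 + \frac{\sqrt{395}}{2} \approx 13.937$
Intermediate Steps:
$O{\left(u \right)} = 1$
$z{\left(q,H \right)} = - 2 H$
$U{\left(l \right)} = 3 + \frac{\sqrt{- l}}{2}$ ($U{\left(l \right)} = 3 + \frac{\sqrt{l - 2 l}}{2} = 3 + \frac{\sqrt{- l}}{2}$)
$O{\left(443 \right)} + U{\left(-395 \right)} = 1 + \left(3 + \frac{\sqrt{\left(-1\right) \left(-395\right)}}{2}\right) = 1 + \left(3 + \frac{\sqrt{395}}{2}\right) = 4 + \frac{\sqrt{395}}{2}$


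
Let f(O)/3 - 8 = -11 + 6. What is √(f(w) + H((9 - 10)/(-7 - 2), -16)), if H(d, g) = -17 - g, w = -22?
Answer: 2*√2 ≈ 2.8284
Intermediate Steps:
f(O) = 9 (f(O) = 24 + 3*(-11 + 6) = 24 + 3*(-5) = 24 - 15 = 9)
√(f(w) + H((9 - 10)/(-7 - 2), -16)) = √(9 + (-17 - 1*(-16))) = √(9 + (-17 + 16)) = √(9 - 1) = √8 = 2*√2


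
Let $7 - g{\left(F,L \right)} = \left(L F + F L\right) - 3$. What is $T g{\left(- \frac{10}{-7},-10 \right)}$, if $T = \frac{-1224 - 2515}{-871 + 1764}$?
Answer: $- \frac{1009530}{6251} \approx -161.5$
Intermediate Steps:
$T = - \frac{3739}{893} \approx -4.187$
$g{\left(F,L \right)} = 10 - 2 F L$ ($g{\left(F,L \right)} = 7 - \left(\left(L F + F L\right) - 3\right) = 7 - \left(\left(F L + F L\right) - 3\right) = 7 - \left(2 F L - 3\right) = 7 - \left(-3 + 2 F L\right) = 10 - 2 F L$)
$T g{\left(- \frac{10}{-7},-10 \right)} = - \frac{3739 \left(10 - 2 \left(- \frac{10}{-7}\right) \left(-10\right)\right)}{893} = - \frac{3739 \left(10 - 2 \left(\left(-10\right) \left(- \frac{1}{7}\right)\right) \left(-10\right)\right)}{893} = - \frac{3739 \left(10 - \frac{20}{7} \left(-10\right)\right)}{893} = - \frac{3739 \left(10 + \frac{200}{7}\right)}{893} = \left(- \frac{3739}{893}\right) \frac{270}{7} = - \frac{1009530}{6251}$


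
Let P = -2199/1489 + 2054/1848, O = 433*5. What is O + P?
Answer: 2978182267/1375836 ≈ 2164.6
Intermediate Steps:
O = 2165
P = -502673/1375836 (P = -2199*1/1489 + 2054*(1/1848) = -2199/1489 + 1027/924 = -502673/1375836 ≈ -0.36536)
O + P = 2165 - 502673/1375836 = 2978182267/1375836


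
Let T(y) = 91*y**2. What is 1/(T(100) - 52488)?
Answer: 1/857512 ≈ 1.1662e-6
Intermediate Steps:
1/(T(100) - 52488) = 1/(91*100**2 - 52488) = 1/(91*10000 - 52488) = 1/(910000 - 52488) = 1/857512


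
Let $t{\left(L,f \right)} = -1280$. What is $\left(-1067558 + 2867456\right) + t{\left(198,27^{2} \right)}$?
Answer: $1798618$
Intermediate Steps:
$\left(-1067558 + 2867456\right) + t{\left(198,27^{2} \right)} = \left(-1067558 + 2867456\right) - 1280 = 1799898 - 1280 = 1798618$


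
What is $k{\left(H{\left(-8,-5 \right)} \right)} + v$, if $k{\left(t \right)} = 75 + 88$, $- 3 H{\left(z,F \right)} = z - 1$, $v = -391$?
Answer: $-228$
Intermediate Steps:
$H{\left(z,F \right)} = \frac{1}{3} - \frac{z}{3}$ ($H{\left(z,F \right)} = - \frac{z - 1}{3} = - \frac{-1 + z}{3} = \frac{1}{3} - \frac{z}{3}$)
$k{\left(t \right)} = 163$
$k{\left(H{\left(-8,-5 \right)} \right)} + v = 163 - 391 = -228$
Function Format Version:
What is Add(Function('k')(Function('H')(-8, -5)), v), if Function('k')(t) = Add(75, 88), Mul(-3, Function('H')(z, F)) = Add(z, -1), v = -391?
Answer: -228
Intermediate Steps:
Function('H')(z, F) = Add(Rational(1, 3), Mul(Rational(-1, 3), z)) (Function('H')(z, F) = Mul(Rational(-1, 3), Add(z, -1)) = Mul(Rational(-1, 3), Add(-1, z)) = Add(Rational(1, 3), Mul(Rational(-1, 3), z)))
Function('k')(t) = 163
Add(Function('k')(Function('H')(-8, -5)), v) = Add(163, -391) = -228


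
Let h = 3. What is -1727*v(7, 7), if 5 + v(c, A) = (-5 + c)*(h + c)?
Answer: -25905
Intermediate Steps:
v(c, A) = -5 + (-5 + c)*(3 + c)
-1727*v(7, 7) = -1727*(-20 + 7² - 2*7) = -1727*(-20 + 49 - 14) = -1727*15 = -25905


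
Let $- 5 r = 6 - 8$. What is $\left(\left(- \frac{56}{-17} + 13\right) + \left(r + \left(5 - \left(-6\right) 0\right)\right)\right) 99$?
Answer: $\frac{182556}{85} \approx 2147.7$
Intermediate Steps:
$r = \frac{2}{5}$ ($r = - \frac{6 - 8}{5} = \left(- \frac{1}{5}\right) \left(-2\right) = \frac{2}{5} \approx 0.4$)
$\left(\left(- \frac{56}{-17} + 13\right) + \left(r + \left(5 - \left(-6\right) 0\right)\right)\right) 99 = \left(\left(- \frac{56}{-17} + 13\right) + \left(\frac{2}{5} + \left(5 - \left(-6\right) 0\right)\right)\right) 99 = \left(\left(\left(-56\right) \left(- \frac{1}{17}\right) + 13\right) + \left(\frac{2}{5} + \left(5 - 0\right)\right)\right) 99 = \left(\left(\frac{56}{17} + 13\right) + \left(\frac{2}{5} + \left(5 + 0\right)\right)\right) 99 = \left(\frac{277}{17} + \left(\frac{2}{5} + 5\right)\right) 99 = \left(\frac{277}{17} + \frac{27}{5}\right) 99 = \frac{1844}{85} \cdot 99 = \frac{182556}{85}$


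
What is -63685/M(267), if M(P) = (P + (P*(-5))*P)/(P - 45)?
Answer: 2356345/59363 ≈ 39.694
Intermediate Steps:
M(P) = (P - 5*P²)/(-45 + P) (M(P) = (P + (-5*P)*P)/(-45 + P) = (P - 5*P²)/(-45 + P))
-63685/M(267) = -63685*(-45 + 267)/(267*(1 - 5*267)) = -63685*74/(89*(1 - 1335)) = -63685/(267*(1/222)*(-1334)) = -63685/(-59363/37) = -63685*(-37/59363) = 2356345/59363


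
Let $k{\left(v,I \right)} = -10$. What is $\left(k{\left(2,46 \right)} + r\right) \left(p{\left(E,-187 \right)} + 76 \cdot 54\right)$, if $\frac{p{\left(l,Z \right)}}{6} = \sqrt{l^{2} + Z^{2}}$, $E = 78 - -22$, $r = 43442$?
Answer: $178244928 + 260592 \sqrt{44969} \approx 2.3351 \cdot 10^{8}$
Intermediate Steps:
$E = 100$ ($E = 78 + 22 = 100$)
$p{\left(l,Z \right)} = 6 \sqrt{Z^{2} + l^{2}}$ ($p{\left(l,Z \right)} = 6 \sqrt{l^{2} + Z^{2}} = 6 \sqrt{Z^{2} + l^{2}}$)
$\left(k{\left(2,46 \right)} + r\right) \left(p{\left(E,-187 \right)} + 76 \cdot 54\right) = \left(-10 + 43442\right) \left(6 \sqrt{\left(-187\right)^{2} + 100^{2}} + 76 \cdot 54\right) = 43432 \left(6 \sqrt{34969 + 10000} + 4104\right) = 43432 \left(6 \sqrt{44969} + 4104\right) = 43432 \left(4104 + 6 \sqrt{44969}\right) = 178244928 + 260592 \sqrt{44969}$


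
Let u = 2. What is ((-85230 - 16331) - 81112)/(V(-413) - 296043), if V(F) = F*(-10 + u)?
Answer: 182673/292739 ≈ 0.62401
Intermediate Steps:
V(F) = -8*F (V(F) = F*(-10 + 2) = F*(-8) = -8*F)
((-85230 - 16331) - 81112)/(V(-413) - 296043) = ((-85230 - 16331) - 81112)/(-8*(-413) - 296043) = (-101561 - 81112)/(3304 - 296043) = -182673/(-292739) = -182673*(-1/292739) = 182673/292739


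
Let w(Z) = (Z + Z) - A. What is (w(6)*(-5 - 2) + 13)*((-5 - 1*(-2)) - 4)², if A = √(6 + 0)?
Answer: -3479 + 343*√6 ≈ -2638.8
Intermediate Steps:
A = √6 ≈ 2.4495
w(Z) = -√6 + 2*Z (w(Z) = (Z + Z) - √6 = 2*Z - √6 = -√6 + 2*Z)
(w(6)*(-5 - 2) + 13)*((-5 - 1*(-2)) - 4)² = ((-√6 + 2*6)*(-5 - 2) + 13)*((-5 - 1*(-2)) - 4)² = ((-√6 + 12)*(-7) + 13)*((-5 + 2) - 4)² = ((12 - √6)*(-7) + 13)*(-3 - 4)² = ((-84 + 7*√6) + 13)*(-7)² = (-71 + 7*√6)*49 = -3479 + 343*√6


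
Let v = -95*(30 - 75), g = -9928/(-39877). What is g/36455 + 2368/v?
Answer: 688488402616/1242927209925 ≈ 0.55392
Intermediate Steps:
g = 9928/39877 (g = -9928*(-1/39877) = 9928/39877 ≈ 0.24897)
v = 4275 (v = -95*(-45) = 4275)
g/36455 + 2368/v = (9928/39877)/36455 + 2368/4275 = (9928/39877)*(1/36455) + 2368*(1/4275) = 9928/1453716035 + 2368/4275 = 688488402616/1242927209925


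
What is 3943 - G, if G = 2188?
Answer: 1755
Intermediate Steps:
3943 - G = 3943 - 1*2188 = 3943 - 2188 = 1755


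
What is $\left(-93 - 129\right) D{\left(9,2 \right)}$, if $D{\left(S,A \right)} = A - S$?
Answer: $1554$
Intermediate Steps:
$\left(-93 - 129\right) D{\left(9,2 \right)} = \left(-93 - 129\right) \left(2 - 9\right) = - 222 \left(2 - 9\right) = \left(-222\right) \left(-7\right) = 1554$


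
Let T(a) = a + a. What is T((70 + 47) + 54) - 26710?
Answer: -26368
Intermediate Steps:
T(a) = 2*a
T((70 + 47) + 54) - 26710 = 2*((70 + 47) + 54) - 26710 = 2*(117 + 54) - 26710 = 2*171 - 26710 = 342 - 26710 = -26368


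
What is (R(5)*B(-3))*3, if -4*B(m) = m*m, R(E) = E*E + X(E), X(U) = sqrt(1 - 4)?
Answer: -675/4 - 27*I*sqrt(3)/4 ≈ -168.75 - 11.691*I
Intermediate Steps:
X(U) = I*sqrt(3) (X(U) = sqrt(-3) = I*sqrt(3))
R(E) = E**2 + I*sqrt(3) (R(E) = E*E + I*sqrt(3) = E**2 + I*sqrt(3))
B(m) = -m**2/4 (B(m) = -m*m/4 = -m**2/4)
(R(5)*B(-3))*3 = ((5**2 + I*sqrt(3))*(-1/4*(-3)**2))*3 = ((25 + I*sqrt(3))*(-1/4*9))*3 = ((25 + I*sqrt(3))*(-9/4))*3 = (-225/4 - 9*I*sqrt(3)/4)*3 = -675/4 - 27*I*sqrt(3)/4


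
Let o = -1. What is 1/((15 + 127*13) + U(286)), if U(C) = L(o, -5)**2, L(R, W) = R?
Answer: 1/1667 ≈ 0.00059988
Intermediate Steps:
U(C) = 1 (U(C) = (-1)**2 = 1)
1/((15 + 127*13) + U(286)) = 1/((15 + 127*13) + 1) = 1/((15 + 1651) + 1) = 1/(1666 + 1) = 1/1667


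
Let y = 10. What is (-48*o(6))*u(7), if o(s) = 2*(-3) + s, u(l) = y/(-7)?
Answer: 0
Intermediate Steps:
u(l) = -10/7 (u(l) = 10/(-7) = 10*(-1/7) = -10/7)
o(s) = -6 + s
(-48*o(6))*u(7) = -48*(-6 + 6)*(-10/7) = -48*0*(-10/7) = 0*(-10/7) = 0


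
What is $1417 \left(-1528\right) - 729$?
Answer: $-2165905$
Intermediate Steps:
$1417 \left(-1528\right) - 729 = -2165176 - 729 = -2165905$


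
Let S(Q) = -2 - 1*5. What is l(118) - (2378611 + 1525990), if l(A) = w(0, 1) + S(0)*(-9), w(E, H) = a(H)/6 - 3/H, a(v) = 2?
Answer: -11713622/3 ≈ -3.9045e+6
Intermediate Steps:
w(E, H) = ⅓ - 3/H (w(E, H) = 2/6 - 3/H = 2*(⅙) - 3/H = ⅓ - 3/H)
S(Q) = -7 (S(Q) = -2 - 5 = -7)
l(A) = 181/3 (l(A) = (⅓)*(-9 + 1)/1 - 7*(-9) = (⅓)*1*(-8) + 63 = -8/3 + 63 = 181/3)
l(118) - (2378611 + 1525990) = 181/3 - (2378611 + 1525990) = 181/3 - 1*3904601 = 181/3 - 3904601 = -11713622/3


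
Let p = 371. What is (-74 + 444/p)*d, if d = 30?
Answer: -810300/371 ≈ -2184.1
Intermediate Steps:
(-74 + 444/p)*d = (-74 + 444/371)*30 = -27010/371*30 = -810300/371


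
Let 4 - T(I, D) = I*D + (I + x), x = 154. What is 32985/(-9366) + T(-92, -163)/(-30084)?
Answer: -11823958/3913427 ≈ -3.0214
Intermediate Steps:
T(I, D) = -150 - I - D*I (T(I, D) = 4 - (I*D + (I + 154)) = 4 - (D*I + (154 + I)) = 4 - (154 + I + D*I) = 4 + (-154 - I - D*I) = -150 - I - D*I)
32985/(-9366) + T(-92, -163)/(-30084) = 32985/(-9366) + (-150 - 1*(-92) - 1*(-163)*(-92))/(-30084) = 32985*(-1/9366) + (-150 + 92 - 14996)*(-1/30084) = -10995/3122 - 15054*(-1/30084) = -10995/3122 + 2509/5014 = -11823958/3913427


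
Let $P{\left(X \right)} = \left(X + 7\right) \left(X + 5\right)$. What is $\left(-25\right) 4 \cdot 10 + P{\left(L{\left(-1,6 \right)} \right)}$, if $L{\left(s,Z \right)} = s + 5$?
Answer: $-901$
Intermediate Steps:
$L{\left(s,Z \right)} = 5 + s$
$P{\left(X \right)} = \left(5 + X\right) \left(7 + X\right)$ ($P{\left(X \right)} = \left(7 + X\right) \left(5 + X\right) = \left(5 + X\right) \left(7 + X\right)$)
$\left(-25\right) 4 \cdot 10 + P{\left(L{\left(-1,6 \right)} \right)} = \left(-25\right) 4 \cdot 10 + \left(35 + \left(5 - 1\right)^{2} + 12 \left(5 - 1\right)\right) = \left(-100\right) 10 + \left(35 + 4^{2} + 12 \cdot 4\right) = -1000 + \left(35 + 16 + 48\right) = -1000 + 99 = -901$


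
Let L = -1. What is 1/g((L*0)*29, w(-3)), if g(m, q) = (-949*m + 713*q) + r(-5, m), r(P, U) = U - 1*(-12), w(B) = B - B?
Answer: 1/12 ≈ 0.083333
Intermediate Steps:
w(B) = 0
r(P, U) = 12 + U (r(P, U) = U + 12 = 12 + U)
g(m, q) = 12 - 948*m + 713*q (g(m, q) = (-949*m + 713*q) + (12 + m) = 12 - 948*m + 713*q)
1/g((L*0)*29, w(-3)) = 1/(12 - 948*(-1*0)*29 + 713*0) = 1/(12 - 0*29 + 0) = 1/(12 - 948*0 + 0) = 1/(12 + 0 + 0) = 1/12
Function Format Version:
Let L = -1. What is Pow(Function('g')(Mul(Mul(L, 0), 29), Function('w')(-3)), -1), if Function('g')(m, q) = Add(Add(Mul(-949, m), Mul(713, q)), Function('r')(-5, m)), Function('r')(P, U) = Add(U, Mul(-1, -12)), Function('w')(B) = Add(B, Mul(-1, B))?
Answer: Rational(1, 12) ≈ 0.083333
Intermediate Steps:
Function('w')(B) = 0
Function('r')(P, U) = Add(12, U) (Function('r')(P, U) = Add(U, 12) = Add(12, U))
Function('g')(m, q) = Add(12, Mul(-948, m), Mul(713, q)) (Function('g')(m, q) = Add(Add(Mul(-949, m), Mul(713, q)), Add(12, m)) = Add(12, Mul(-948, m), Mul(713, q)))
Pow(Function('g')(Mul(Mul(L, 0), 29), Function('w')(-3)), -1) = Pow(Add(12, Mul(-948, Mul(Mul(-1, 0), 29)), Mul(713, 0)), -1) = Pow(Add(12, Mul(-948, Mul(0, 29)), 0), -1) = Pow(Add(12, Mul(-948, 0), 0), -1) = Pow(Add(12, 0, 0), -1) = Pow(12, -1) = Rational(1, 12)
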